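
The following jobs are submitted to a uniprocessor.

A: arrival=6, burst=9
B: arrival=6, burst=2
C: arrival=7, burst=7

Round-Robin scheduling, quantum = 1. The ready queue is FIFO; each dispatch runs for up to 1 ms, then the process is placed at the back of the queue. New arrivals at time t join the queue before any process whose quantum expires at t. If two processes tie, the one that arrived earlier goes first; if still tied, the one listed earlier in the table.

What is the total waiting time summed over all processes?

20

Gantt: | idle 0-6 | A 6-7 | B 7-8 | C 8-9 | A 9-10 | B 10-11 | C 11-12 | A 12-13 | C 13-14 | A 14-15 | C 15-16 | A 16-17 | C 17-18 | A 18-19 | C 19-20 | A 20-21 | C 21-22 | A 22-24 |
Completion: A=24  B=11  C=22
Waiting = turnaround − burst: A=9, B=3, C=8
Total waiting = 9 + 3 + 8 = 20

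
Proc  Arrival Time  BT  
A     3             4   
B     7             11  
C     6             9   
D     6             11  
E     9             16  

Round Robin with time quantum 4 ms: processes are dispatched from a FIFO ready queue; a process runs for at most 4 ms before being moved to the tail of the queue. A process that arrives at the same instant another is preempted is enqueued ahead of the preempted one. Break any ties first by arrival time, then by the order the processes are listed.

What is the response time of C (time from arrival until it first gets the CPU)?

1

Gantt: | idle 0-3 | A 3-7 | C 7-11 | D 11-15 | B 15-19 | E 19-23 | C 23-27 | D 27-31 | B 31-35 | E 35-39 | C 39-40 | D 40-43 | B 43-46 | E 46-54 |
Completion: A=7  B=46  C=40  D=43  E=54
Turnaround (C−A): A=4  B=39  C=34  D=37  E=45
Response(C) = first start − arrival = 7 − 6 = 1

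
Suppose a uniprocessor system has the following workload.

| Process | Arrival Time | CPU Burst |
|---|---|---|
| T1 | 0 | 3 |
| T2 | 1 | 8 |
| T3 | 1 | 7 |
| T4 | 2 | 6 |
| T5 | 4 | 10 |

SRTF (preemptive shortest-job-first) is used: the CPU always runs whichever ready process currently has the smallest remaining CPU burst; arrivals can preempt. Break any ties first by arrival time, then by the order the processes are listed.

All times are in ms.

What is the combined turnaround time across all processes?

78

Gantt: | T1 0-3 | T4 3-9 | T3 9-16 | T2 16-24 | T5 24-34 |
Completion: T1=3  T2=24  T3=16  T4=9  T5=34
Turnaround = completion − arrival: T1=3, T2=23, T3=15, T4=7, T5=30
Total turnaround = 3 + 23 + 15 + 7 + 30 = 78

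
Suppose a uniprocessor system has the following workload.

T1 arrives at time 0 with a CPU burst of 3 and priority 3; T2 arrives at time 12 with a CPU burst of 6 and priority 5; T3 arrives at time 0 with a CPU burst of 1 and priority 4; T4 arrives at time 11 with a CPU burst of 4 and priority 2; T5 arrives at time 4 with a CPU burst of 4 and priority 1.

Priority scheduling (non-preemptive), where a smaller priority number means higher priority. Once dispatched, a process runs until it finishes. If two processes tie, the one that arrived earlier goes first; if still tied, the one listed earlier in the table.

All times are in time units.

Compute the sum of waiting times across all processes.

6

Gantt: | T1 0-3 | T3 3-4 | T5 4-8 | idle 8-11 | T4 11-15 | T2 15-21 |
Completion: T1=3  T2=21  T3=4  T4=15  T5=8
Waiting = turnaround − burst: T1=0, T2=3, T3=3, T4=0, T5=0
Total waiting = 0 + 3 + 3 + 0 + 0 = 6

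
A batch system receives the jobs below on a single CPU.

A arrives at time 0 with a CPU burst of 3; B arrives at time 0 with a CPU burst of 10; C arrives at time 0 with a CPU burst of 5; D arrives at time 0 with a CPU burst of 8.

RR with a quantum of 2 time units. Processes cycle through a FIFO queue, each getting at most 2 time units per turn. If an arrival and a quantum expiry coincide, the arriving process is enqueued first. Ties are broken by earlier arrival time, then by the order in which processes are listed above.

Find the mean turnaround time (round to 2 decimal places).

Schedule: | A 0-2 | B 2-4 | C 4-6 | D 6-8 | A 8-9 | B 9-11 | C 11-13 | D 13-15 | B 15-17 | C 17-18 | D 18-20 | B 20-22 | D 22-24 | B 24-26 |
Completion: A=9  B=26  C=18  D=24
Turnaround times: A=9, B=26, C=18, D=24
Average turnaround = (9+26+18+24) / 4 = 77/4 = 19.25

19.25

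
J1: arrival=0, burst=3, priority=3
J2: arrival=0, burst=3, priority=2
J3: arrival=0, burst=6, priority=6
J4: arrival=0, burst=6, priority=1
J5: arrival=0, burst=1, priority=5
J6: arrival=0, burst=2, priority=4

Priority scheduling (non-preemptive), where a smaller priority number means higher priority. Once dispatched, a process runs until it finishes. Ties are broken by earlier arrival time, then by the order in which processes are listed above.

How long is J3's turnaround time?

Timeline: | J4 0-6 | J2 6-9 | J1 9-12 | J6 12-14 | J5 14-15 | J3 15-21 |
Completion: J1=12  J2=9  J3=21  J4=6  J5=15  J6=14
Turnaround (C−A): J1=12  J2=9  J3=21  J4=6  J5=15  J6=14
Turnaround(J3) = completion − arrival = 21 − 0 = 21

21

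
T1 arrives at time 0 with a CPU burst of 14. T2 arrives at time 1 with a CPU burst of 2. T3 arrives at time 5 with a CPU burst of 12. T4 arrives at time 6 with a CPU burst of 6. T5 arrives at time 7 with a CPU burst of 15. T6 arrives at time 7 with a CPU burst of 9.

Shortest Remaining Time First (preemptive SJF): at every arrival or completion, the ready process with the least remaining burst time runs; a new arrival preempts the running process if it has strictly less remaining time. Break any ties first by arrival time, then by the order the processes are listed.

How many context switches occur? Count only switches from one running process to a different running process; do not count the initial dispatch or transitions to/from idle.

7

Gantt: | T1 0-1 | T2 1-3 | T1 3-6 | T4 6-12 | T6 12-21 | T1 21-31 | T3 31-43 | T5 43-58 |
Completion: T1=31  T2=3  T3=43  T4=12  T5=58  T6=21
Turnaround (C−A): T1=31  T2=2  T3=38  T4=6  T5=51  T6=14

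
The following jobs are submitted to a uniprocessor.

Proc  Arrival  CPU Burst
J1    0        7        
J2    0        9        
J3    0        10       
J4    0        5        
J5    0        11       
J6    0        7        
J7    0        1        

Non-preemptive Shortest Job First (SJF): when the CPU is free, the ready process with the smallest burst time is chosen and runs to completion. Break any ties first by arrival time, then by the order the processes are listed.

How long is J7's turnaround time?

1

Gantt: | J7 0-1 | J4 1-6 | J1 6-13 | J6 13-20 | J2 20-29 | J3 29-39 | J5 39-50 |
Completion: J1=13  J2=29  J3=39  J4=6  J5=50  J6=20  J7=1
Turnaround (C−A): J1=13  J2=29  J3=39  J4=6  J5=50  J6=20  J7=1
Turnaround(J7) = completion − arrival = 1 − 0 = 1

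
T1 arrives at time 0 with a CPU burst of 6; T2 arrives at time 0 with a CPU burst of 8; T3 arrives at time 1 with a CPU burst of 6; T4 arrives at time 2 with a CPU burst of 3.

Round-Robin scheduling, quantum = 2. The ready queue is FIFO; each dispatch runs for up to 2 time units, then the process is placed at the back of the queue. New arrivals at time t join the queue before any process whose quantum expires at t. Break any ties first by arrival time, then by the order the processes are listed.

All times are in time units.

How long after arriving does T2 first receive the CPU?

Gantt: | T1 0-2 | T2 2-4 | T3 4-6 | T4 6-8 | T1 8-10 | T2 10-12 | T3 12-14 | T4 14-15 | T1 15-17 | T2 17-19 | T3 19-21 | T2 21-23 |
Completion: T1=17  T2=23  T3=21  T4=15
Response(T2) = first start − arrival = 2 − 0 = 2

2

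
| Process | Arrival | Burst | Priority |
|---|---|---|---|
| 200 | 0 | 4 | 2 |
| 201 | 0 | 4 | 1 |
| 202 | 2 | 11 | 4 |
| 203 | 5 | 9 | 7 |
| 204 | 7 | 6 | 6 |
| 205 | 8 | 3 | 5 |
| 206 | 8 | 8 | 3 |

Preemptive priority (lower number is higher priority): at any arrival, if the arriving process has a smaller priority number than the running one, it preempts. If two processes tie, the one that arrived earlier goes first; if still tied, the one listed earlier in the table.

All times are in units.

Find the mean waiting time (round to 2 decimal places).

Timeline: | 201 0-4 | 200 4-8 | 206 8-16 | 202 16-27 | 205 27-30 | 204 30-36 | 203 36-45 |
Completion: 200=8  201=4  202=27  203=45  204=36  205=30  206=16
Waiting times: 200=4, 201=0, 202=14, 203=31, 204=23, 205=19, 206=0
Average waiting = (4+0+14+31+23+19+0) / 7 = 91/7 = 13.00

13.00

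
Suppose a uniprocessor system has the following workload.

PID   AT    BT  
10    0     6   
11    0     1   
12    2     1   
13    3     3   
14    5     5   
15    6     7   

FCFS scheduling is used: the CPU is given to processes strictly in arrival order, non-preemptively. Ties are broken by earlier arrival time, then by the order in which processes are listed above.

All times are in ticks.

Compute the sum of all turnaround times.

55

Schedule: | 10 0-6 | 11 6-7 | 12 7-8 | 13 8-11 | 14 11-16 | 15 16-23 |
Completion: 10=6  11=7  12=8  13=11  14=16  15=23
Turnaround = completion − arrival: 10=6, 11=7, 12=6, 13=8, 14=11, 15=17
Total turnaround = 6 + 7 + 6 + 8 + 11 + 17 = 55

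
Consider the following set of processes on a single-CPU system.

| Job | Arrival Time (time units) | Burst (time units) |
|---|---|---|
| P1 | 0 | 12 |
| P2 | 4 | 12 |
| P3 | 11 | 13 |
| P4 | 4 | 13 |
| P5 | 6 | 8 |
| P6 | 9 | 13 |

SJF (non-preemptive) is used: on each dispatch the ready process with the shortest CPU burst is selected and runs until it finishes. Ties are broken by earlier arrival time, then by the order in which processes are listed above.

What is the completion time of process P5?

20

Gantt: | P1 0-12 | P5 12-20 | P2 20-32 | P4 32-45 | P6 45-58 | P3 58-71 |
Completion: P1=12  P2=32  P3=71  P4=45  P5=20  P6=58
Turnaround (C−A): P1=12  P2=28  P3=60  P4=41  P5=14  P6=49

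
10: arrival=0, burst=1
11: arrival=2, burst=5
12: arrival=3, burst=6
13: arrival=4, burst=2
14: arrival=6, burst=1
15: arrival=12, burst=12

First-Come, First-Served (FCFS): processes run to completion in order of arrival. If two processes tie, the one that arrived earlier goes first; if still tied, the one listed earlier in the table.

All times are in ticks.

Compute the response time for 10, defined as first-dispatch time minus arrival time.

Gantt: | 10 0-1 | idle 1-2 | 11 2-7 | 12 7-13 | 13 13-15 | 14 15-16 | 15 16-28 |
Completion: 10=1  11=7  12=13  13=15  14=16  15=28
Turnaround (C−A): 10=1  11=5  12=10  13=11  14=10  15=16
Response(10) = first start − arrival = 0 − 0 = 0

0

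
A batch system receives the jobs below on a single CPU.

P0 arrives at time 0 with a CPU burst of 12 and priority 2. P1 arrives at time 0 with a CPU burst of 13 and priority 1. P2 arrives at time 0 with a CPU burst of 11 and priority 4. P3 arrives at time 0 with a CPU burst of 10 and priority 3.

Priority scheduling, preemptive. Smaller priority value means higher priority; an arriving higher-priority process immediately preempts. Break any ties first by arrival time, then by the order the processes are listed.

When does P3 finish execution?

35

Timeline: | P1 0-13 | P0 13-25 | P3 25-35 | P2 35-46 |
Completion: P0=25  P1=13  P2=46  P3=35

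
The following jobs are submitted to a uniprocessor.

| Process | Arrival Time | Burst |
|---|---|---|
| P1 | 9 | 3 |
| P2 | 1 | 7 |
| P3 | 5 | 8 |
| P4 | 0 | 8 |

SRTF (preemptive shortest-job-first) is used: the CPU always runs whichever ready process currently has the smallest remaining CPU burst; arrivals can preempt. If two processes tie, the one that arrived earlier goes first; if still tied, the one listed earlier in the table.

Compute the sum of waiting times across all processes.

Timeline: | P4 0-8 | P2 8-9 | P1 9-12 | P2 12-18 | P3 18-26 |
Completion: P1=12  P2=18  P3=26  P4=8
Turnaround (C−A): P1=3  P2=17  P3=21  P4=8
Waiting = turnaround − burst: P1=0, P2=10, P3=13, P4=0
Total waiting = 0 + 10 + 13 + 0 = 23

23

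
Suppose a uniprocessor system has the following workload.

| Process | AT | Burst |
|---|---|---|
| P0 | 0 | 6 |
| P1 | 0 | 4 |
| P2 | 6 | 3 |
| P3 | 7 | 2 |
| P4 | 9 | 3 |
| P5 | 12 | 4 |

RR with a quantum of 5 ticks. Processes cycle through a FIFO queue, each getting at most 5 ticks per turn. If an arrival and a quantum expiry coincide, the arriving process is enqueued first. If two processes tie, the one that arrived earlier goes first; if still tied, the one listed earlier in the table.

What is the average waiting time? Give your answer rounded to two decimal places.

Gantt: | P0 0-5 | P1 5-9 | P0 9-10 | P2 10-13 | P3 13-15 | P4 15-18 | P5 18-22 |
Completion: P0=10  P1=9  P2=13  P3=15  P4=18  P5=22
Turnaround (C−A): P0=10  P1=9  P2=7  P3=8  P4=9  P5=10
Waiting times: P0=4, P1=5, P2=4, P3=6, P4=6, P5=6
Average waiting = (4+5+4+6+6+6) / 6 = 31/6 = 5.17

5.17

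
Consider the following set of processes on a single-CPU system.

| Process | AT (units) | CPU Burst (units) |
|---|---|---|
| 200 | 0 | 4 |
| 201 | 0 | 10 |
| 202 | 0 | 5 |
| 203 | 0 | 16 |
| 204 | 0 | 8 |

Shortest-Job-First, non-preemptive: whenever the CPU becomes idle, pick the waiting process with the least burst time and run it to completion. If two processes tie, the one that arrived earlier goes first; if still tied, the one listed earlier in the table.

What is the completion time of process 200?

Schedule: | 200 0-4 | 202 4-9 | 204 9-17 | 201 17-27 | 203 27-43 |
Completion: 200=4  201=27  202=9  203=43  204=17
Turnaround (C−A): 200=4  201=27  202=9  203=43  204=17

4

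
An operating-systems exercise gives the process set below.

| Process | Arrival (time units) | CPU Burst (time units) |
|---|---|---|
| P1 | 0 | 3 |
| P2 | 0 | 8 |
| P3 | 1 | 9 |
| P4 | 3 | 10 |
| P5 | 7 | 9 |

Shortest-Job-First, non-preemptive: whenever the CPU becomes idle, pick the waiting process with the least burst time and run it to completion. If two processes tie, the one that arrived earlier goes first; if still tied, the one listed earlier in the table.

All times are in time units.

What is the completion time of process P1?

3

Gantt: | P1 0-3 | P2 3-11 | P3 11-20 | P5 20-29 | P4 29-39 |
Completion: P1=3  P2=11  P3=20  P4=39  P5=29
Turnaround (C−A): P1=3  P2=11  P3=19  P4=36  P5=22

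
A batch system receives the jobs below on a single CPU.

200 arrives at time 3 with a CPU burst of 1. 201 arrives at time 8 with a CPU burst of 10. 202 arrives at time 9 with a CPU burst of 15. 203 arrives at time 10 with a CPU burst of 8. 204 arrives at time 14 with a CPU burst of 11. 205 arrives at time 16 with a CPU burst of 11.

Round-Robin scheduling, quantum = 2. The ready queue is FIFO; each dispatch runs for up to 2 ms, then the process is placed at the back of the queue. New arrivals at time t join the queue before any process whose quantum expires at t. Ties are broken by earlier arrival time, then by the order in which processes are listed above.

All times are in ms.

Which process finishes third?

Schedule: | idle 0-3 | 200 3-4 | idle 4-8 | 201 8-10 | 202 10-12 | 203 12-14 | 201 14-16 | 202 16-18 | 204 18-20 | 203 20-22 | 205 22-24 | 201 24-26 | 202 26-28 | 204 28-30 | 203 30-32 | 205 32-34 | 201 34-36 | 202 36-38 | 204 38-40 | 203 40-42 | 205 42-44 | 201 44-46 | 202 46-48 | 204 48-50 | 205 50-52 | 202 52-54 | 204 54-56 | 205 56-58 | 202 58-60 | 204 60-61 | 205 61-62 | 202 62-63 |
Completion: 200=4  201=46  202=63  203=42  204=61  205=62
Turnaround (C−A): 200=1  201=38  202=54  203=32  204=47  205=46
Finish order: 200 → 203 → 201 → 204 → 205 → 202

201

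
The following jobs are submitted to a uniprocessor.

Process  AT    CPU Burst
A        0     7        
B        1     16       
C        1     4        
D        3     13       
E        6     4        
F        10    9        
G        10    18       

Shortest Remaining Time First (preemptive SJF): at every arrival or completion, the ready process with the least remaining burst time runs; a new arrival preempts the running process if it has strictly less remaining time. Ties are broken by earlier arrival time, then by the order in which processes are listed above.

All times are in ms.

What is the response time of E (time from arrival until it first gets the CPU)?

Schedule: | A 0-1 | C 1-5 | A 5-6 | E 6-10 | A 10-15 | F 15-24 | D 24-37 | B 37-53 | G 53-71 |
Completion: A=15  B=53  C=5  D=37  E=10  F=24  G=71
Turnaround (C−A): A=15  B=52  C=4  D=34  E=4  F=14  G=61
Response(E) = first start − arrival = 6 − 6 = 0

0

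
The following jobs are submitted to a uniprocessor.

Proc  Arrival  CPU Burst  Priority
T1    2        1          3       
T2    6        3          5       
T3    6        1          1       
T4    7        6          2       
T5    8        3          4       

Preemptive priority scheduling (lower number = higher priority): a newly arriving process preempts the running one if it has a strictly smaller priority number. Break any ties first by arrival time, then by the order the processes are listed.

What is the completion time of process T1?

Timeline: | idle 0-2 | T1 2-3 | idle 3-6 | T3 6-7 | T4 7-13 | T5 13-16 | T2 16-19 |
Completion: T1=3  T2=19  T3=7  T4=13  T5=16

3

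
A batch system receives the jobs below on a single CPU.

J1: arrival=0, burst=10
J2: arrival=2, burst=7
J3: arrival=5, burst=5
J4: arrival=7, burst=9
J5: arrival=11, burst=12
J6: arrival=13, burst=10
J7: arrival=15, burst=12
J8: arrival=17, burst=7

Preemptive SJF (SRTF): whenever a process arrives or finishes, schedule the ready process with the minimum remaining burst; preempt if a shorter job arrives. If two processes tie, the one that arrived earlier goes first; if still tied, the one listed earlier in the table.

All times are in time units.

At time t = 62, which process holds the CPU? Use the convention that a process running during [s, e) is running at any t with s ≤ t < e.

Schedule: | J1 0-2 | J2 2-9 | J3 9-14 | J1 14-22 | J8 22-29 | J4 29-38 | J6 38-48 | J5 48-60 | J7 60-72 |
Completion: J1=22  J2=9  J3=14  J4=38  J5=60  J6=48  J7=72  J8=29
Turnaround (C−A): J1=22  J2=7  J3=9  J4=31  J5=49  J6=35  J7=57  J8=12

J7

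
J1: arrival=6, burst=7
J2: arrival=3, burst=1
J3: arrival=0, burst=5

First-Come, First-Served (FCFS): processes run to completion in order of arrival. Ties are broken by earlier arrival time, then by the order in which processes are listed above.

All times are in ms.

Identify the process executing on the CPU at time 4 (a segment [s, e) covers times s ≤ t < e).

Timeline: | J3 0-5 | J2 5-6 | J1 6-13 |
Completion: J1=13  J2=6  J3=5

J3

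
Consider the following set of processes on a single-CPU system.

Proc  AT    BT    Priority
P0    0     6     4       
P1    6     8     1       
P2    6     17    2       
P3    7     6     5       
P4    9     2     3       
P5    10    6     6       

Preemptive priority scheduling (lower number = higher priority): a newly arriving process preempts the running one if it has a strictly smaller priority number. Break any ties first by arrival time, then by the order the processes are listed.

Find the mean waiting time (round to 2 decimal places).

14.17

Gantt: | P0 0-6 | P1 6-14 | P2 14-31 | P4 31-33 | P3 33-39 | P5 39-45 |
Completion: P0=6  P1=14  P2=31  P3=39  P4=33  P5=45
Waiting times: P0=0, P1=0, P2=8, P3=26, P4=22, P5=29
Average waiting = (0+0+8+26+22+29) / 6 = 85/6 = 14.17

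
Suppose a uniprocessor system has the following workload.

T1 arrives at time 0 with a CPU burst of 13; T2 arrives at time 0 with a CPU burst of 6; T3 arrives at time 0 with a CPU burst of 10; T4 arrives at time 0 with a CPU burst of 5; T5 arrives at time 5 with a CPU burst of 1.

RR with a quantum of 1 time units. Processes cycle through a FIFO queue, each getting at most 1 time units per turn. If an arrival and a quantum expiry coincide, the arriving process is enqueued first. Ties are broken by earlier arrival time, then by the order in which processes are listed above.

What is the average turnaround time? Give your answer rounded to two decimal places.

23.00

Timeline: | T1 0-1 | T2 1-2 | T3 2-3 | T4 3-4 | T1 4-5 | T2 5-6 | T3 6-7 | T4 7-8 | T5 8-9 | T1 9-10 | T2 10-11 | T3 11-12 | T4 12-13 | T1 13-14 | T2 14-15 | T3 15-16 | T4 16-17 | T1 17-18 | T2 18-19 | T3 19-20 | T4 20-21 | T1 21-22 | T2 22-23 | T3 23-24 | T1 24-25 | T3 25-26 | T1 26-27 | T3 27-28 | T1 28-29 | T3 29-30 | T1 30-31 | T3 31-32 | T1 32-35 |
Completion: T1=35  T2=23  T3=32  T4=21  T5=9
Turnaround (C−A): T1=35  T2=23  T3=32  T4=21  T5=4
Turnaround times: T1=35, T2=23, T3=32, T4=21, T5=4
Average turnaround = (35+23+32+21+4) / 5 = 115/5 = 23.00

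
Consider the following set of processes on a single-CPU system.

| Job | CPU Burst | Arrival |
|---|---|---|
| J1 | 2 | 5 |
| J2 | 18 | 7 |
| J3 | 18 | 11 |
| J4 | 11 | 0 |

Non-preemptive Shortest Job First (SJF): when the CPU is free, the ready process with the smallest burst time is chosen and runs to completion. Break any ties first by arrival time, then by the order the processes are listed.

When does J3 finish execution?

Timeline: | J4 0-11 | J1 11-13 | J2 13-31 | J3 31-49 |
Completion: J1=13  J2=31  J3=49  J4=11
Turnaround (C−A): J1=8  J2=24  J3=38  J4=11

49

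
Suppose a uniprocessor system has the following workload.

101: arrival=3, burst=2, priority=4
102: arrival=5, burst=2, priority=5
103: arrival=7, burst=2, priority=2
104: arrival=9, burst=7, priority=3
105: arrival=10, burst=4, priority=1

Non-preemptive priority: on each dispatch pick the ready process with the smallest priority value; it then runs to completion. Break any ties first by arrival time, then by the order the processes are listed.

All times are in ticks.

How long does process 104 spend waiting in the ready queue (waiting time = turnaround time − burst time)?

Gantt: | idle 0-3 | 101 3-5 | 102 5-7 | 103 7-9 | 104 9-16 | 105 16-20 |
Completion: 101=5  102=7  103=9  104=16  105=20
Turnaround (C−A): 101=2  102=2  103=2  104=7  105=10
Waiting(104) = turnaround − burst = 7 − 7 = 0

0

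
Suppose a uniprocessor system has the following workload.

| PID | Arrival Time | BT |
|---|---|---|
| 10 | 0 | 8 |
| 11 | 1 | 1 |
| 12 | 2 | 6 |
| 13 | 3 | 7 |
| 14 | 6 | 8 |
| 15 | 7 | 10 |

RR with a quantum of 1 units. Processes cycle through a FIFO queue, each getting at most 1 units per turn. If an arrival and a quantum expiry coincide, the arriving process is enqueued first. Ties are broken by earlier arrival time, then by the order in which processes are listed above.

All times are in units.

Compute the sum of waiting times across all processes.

Timeline: | 10 0-1 | 11 1-2 | 10 2-3 | 12 3-4 | 13 4-5 | 10 5-6 | 12 6-7 | 13 7-8 | 14 8-9 | 10 9-10 | 15 10-11 | 12 11-12 | 13 12-13 | 14 13-14 | 10 14-15 | 15 15-16 | 12 16-17 | 13 17-18 | 14 18-19 | 10 19-20 | 15 20-21 | 12 21-22 | 13 22-23 | 14 23-24 | 10 24-25 | 15 25-26 | 12 26-27 | 13 27-28 | 14 28-29 | 10 29-30 | 15 30-31 | 13 31-32 | 14 32-33 | 15 33-34 | 14 34-35 | 15 35-36 | 14 36-37 | 15 37-40 |
Completion: 10=30  11=2  12=27  13=32  14=37  15=40
Turnaround (C−A): 10=30  11=1  12=25  13=29  14=31  15=33
Waiting = turnaround − burst: 10=22, 11=0, 12=19, 13=22, 14=23, 15=23
Total waiting = 22 + 0 + 19 + 22 + 23 + 23 = 109

109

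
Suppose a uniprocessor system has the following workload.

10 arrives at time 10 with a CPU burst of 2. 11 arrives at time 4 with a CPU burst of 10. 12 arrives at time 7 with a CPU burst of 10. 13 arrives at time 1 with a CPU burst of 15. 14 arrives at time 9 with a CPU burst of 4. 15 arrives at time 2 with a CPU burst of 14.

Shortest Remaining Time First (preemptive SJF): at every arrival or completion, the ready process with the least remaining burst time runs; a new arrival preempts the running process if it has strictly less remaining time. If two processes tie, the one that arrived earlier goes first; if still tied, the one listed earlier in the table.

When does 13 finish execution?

Gantt: | idle 0-1 | 13 1-4 | 11 4-9 | 14 9-10 | 10 10-12 | 14 12-15 | 11 15-20 | 12 20-30 | 13 30-42 | 15 42-56 |
Completion: 10=12  11=20  12=30  13=42  14=15  15=56
Turnaround (C−A): 10=2  11=16  12=23  13=41  14=6  15=54

42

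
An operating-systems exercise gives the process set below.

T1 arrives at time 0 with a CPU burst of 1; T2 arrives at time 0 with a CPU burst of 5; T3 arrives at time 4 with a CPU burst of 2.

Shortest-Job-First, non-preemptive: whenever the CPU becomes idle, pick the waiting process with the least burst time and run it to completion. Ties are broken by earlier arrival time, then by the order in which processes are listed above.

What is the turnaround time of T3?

4

Timeline: | T1 0-1 | T2 1-6 | T3 6-8 |
Completion: T1=1  T2=6  T3=8
Turnaround (C−A): T1=1  T2=6  T3=4
Turnaround(T3) = completion − arrival = 8 − 4 = 4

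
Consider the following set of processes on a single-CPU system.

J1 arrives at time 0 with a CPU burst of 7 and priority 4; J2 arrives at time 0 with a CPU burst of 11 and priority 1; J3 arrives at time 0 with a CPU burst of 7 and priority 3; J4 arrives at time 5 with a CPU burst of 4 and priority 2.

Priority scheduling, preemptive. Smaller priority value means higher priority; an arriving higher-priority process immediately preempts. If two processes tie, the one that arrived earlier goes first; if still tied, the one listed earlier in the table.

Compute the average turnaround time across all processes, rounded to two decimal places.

18.00

Schedule: | J2 0-11 | J4 11-15 | J3 15-22 | J1 22-29 |
Completion: J1=29  J2=11  J3=22  J4=15
Turnaround (C−A): J1=29  J2=11  J3=22  J4=10
Turnaround times: J1=29, J2=11, J3=22, J4=10
Average turnaround = (29+11+22+10) / 4 = 72/4 = 18.00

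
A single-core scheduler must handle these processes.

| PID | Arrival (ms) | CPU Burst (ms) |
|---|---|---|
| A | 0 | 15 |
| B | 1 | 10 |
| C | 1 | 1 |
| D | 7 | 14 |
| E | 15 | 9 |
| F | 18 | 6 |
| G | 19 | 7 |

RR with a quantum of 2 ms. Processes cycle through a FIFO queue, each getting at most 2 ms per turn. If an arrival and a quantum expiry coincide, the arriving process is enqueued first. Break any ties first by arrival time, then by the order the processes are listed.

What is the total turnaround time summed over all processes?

267

Gantt: | A 0-2 | B 2-4 | C 4-5 | A 5-7 | B 7-9 | D 9-11 | A 11-13 | B 13-15 | D 15-17 | A 17-19 | E 19-21 | B 21-23 | D 23-25 | F 25-27 | G 27-29 | A 29-31 | E 31-33 | B 33-35 | D 35-37 | F 37-39 | G 39-41 | A 41-43 | E 43-45 | D 45-47 | F 47-49 | G 49-51 | A 51-53 | E 53-55 | D 55-57 | G 57-58 | A 58-59 | E 59-60 | D 60-62 |
Completion: A=59  B=35  C=5  D=62  E=60  F=49  G=58
Turnaround = completion − arrival: A=59, B=34, C=4, D=55, E=45, F=31, G=39
Total turnaround = 59 + 34 + 4 + 55 + 45 + 31 + 39 = 267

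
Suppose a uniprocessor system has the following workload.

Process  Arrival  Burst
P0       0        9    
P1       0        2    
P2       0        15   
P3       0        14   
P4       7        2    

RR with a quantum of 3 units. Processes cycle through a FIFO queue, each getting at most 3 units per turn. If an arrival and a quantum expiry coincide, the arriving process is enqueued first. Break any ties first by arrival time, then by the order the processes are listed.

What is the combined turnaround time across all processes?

121

Schedule: | P0 0-3 | P1 3-5 | P2 5-8 | P3 8-11 | P0 11-14 | P4 14-16 | P2 16-19 | P3 19-22 | P0 22-25 | P2 25-28 | P3 28-31 | P2 31-34 | P3 34-37 | P2 37-40 | P3 40-42 |
Completion: P0=25  P1=5  P2=40  P3=42  P4=16
Turnaround (C−A): P0=25  P1=5  P2=40  P3=42  P4=9
Turnaround = completion − arrival: P0=25, P1=5, P2=40, P3=42, P4=9
Total turnaround = 25 + 5 + 40 + 42 + 9 = 121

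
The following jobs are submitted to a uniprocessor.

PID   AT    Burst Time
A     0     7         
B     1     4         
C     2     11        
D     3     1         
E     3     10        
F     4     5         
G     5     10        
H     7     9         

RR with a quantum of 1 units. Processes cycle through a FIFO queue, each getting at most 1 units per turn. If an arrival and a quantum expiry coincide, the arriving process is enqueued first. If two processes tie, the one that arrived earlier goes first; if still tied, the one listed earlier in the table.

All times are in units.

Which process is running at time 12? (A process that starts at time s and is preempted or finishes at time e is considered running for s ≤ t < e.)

Schedule: | A 0-1 | B 1-2 | A 2-3 | C 3-4 | B 4-5 | D 5-6 | E 6-7 | A 7-8 | F 8-9 | C 9-10 | G 10-11 | B 11-12 | H 12-13 | E 13-14 | A 14-15 | F 15-16 | C 16-17 | G 17-18 | B 18-19 | H 19-20 | E 20-21 | A 21-22 | F 22-23 | C 23-24 | G 24-25 | H 25-26 | E 26-27 | A 27-28 | F 28-29 | C 29-30 | G 30-31 | H 31-32 | E 32-33 | A 33-34 | F 34-35 | C 35-36 | G 36-37 | H 37-38 | E 38-39 | C 39-40 | G 40-41 | H 41-42 | E 42-43 | C 43-44 | G 44-45 | H 45-46 | E 46-47 | C 47-48 | G 48-49 | H 49-50 | E 50-51 | C 51-52 | G 52-53 | H 53-54 | E 54-55 | C 55-56 | G 56-57 |
Completion: A=34  B=19  C=56  D=6  E=55  F=35  G=57  H=54

H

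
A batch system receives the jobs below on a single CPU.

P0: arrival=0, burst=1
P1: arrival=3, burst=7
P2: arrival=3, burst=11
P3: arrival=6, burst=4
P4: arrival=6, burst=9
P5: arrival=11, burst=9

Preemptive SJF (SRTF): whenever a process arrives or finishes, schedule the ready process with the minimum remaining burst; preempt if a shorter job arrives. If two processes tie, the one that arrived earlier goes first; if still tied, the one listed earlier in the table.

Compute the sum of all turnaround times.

Timeline: | P0 0-1 | idle 1-3 | P1 3-10 | P3 10-14 | P4 14-23 | P5 23-32 | P2 32-43 |
Completion: P0=1  P1=10  P2=43  P3=14  P4=23  P5=32
Turnaround = completion − arrival: P0=1, P1=7, P2=40, P3=8, P4=17, P5=21
Total turnaround = 1 + 7 + 40 + 8 + 17 + 21 = 94

94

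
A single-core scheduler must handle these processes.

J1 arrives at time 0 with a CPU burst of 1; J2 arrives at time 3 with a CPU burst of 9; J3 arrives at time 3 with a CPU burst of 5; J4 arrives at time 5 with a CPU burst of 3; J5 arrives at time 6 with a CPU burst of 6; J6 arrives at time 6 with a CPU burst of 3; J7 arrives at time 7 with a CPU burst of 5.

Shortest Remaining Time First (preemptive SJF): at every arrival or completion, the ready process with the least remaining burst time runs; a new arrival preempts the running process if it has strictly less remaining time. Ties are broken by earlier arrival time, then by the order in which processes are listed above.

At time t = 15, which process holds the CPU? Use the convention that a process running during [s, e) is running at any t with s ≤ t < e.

J7

Gantt: | J1 0-1 | idle 1-3 | J3 3-8 | J4 8-11 | J6 11-14 | J7 14-19 | J5 19-25 | J2 25-34 |
Completion: J1=1  J2=34  J3=8  J4=11  J5=25  J6=14  J7=19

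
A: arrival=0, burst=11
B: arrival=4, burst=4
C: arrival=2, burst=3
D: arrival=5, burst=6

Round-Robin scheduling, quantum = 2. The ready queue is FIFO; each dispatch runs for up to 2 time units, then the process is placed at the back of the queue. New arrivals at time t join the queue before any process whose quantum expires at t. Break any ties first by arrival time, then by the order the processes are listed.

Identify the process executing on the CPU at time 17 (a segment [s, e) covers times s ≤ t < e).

A

Gantt: | A 0-2 | C 2-4 | A 4-6 | B 6-8 | C 8-9 | D 9-11 | A 11-13 | B 13-15 | D 15-17 | A 17-19 | D 19-21 | A 21-24 |
Completion: A=24  B=15  C=9  D=21
Turnaround (C−A): A=24  B=11  C=7  D=16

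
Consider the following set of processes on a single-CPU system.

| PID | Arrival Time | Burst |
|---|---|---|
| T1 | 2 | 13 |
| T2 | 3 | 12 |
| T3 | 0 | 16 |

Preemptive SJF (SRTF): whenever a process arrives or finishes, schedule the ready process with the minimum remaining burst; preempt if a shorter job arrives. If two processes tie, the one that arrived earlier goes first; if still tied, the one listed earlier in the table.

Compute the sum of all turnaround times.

Schedule: | T3 0-2 | T1 2-15 | T2 15-27 | T3 27-41 |
Completion: T1=15  T2=27  T3=41
Turnaround (C−A): T1=13  T2=24  T3=41
Turnaround = completion − arrival: T1=13, T2=24, T3=41
Total turnaround = 13 + 24 + 41 = 78

78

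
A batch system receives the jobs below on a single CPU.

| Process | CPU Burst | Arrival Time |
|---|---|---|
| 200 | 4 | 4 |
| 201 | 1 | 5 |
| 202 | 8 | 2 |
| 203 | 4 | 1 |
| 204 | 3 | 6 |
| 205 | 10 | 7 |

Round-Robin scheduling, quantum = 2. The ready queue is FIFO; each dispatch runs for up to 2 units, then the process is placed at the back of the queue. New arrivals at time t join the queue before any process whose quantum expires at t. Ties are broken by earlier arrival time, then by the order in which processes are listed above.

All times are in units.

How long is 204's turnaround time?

Timeline: | idle 0-1 | 203 1-3 | 202 3-5 | 203 5-7 | 200 7-9 | 201 9-10 | 202 10-12 | 204 12-14 | 205 14-16 | 200 16-18 | 202 18-20 | 204 20-21 | 205 21-23 | 202 23-25 | 205 25-31 |
Completion: 200=18  201=10  202=25  203=7  204=21  205=31
Turnaround (C−A): 200=14  201=5  202=23  203=6  204=15  205=24
Turnaround(204) = completion − arrival = 21 − 6 = 15

15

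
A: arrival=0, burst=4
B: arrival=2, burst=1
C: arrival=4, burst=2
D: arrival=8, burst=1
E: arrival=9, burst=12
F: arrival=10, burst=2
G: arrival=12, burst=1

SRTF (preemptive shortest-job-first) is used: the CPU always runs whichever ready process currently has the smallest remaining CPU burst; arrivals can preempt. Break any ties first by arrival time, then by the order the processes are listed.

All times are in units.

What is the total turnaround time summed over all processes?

Schedule: | A 0-2 | B 2-3 | A 3-5 | C 5-7 | idle 7-8 | D 8-9 | E 9-10 | F 10-12 | G 12-13 | E 13-24 |
Completion: A=5  B=3  C=7  D=9  E=24  F=12  G=13
Turnaround = completion − arrival: A=5, B=1, C=3, D=1, E=15, F=2, G=1
Total turnaround = 5 + 1 + 3 + 1 + 15 + 2 + 1 = 28

28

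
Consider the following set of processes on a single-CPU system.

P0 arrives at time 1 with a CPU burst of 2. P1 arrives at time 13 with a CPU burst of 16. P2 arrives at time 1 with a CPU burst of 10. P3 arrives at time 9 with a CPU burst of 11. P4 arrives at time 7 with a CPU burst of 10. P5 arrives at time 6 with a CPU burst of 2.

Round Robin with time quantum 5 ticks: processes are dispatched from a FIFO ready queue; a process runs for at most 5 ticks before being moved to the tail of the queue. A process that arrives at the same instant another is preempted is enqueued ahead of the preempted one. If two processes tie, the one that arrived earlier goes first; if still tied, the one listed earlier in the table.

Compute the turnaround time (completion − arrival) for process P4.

28

Gantt: | idle 0-1 | P0 1-3 | P2 3-8 | P5 8-10 | P4 10-15 | P2 15-20 | P3 20-25 | P1 25-30 | P4 30-35 | P3 35-40 | P1 40-45 | P3 45-46 | P1 46-52 |
Completion: P0=3  P1=52  P2=20  P3=46  P4=35  P5=10
Turnaround(P4) = completion − arrival = 35 − 7 = 28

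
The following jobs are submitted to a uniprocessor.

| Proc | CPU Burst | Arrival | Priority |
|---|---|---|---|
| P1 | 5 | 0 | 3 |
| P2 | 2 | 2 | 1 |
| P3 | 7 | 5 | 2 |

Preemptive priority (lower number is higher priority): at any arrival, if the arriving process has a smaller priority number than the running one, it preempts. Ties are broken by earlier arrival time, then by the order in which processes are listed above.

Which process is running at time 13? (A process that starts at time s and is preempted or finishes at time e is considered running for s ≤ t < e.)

P1

Timeline: | P1 0-2 | P2 2-4 | P1 4-5 | P3 5-12 | P1 12-14 |
Completion: P1=14  P2=4  P3=12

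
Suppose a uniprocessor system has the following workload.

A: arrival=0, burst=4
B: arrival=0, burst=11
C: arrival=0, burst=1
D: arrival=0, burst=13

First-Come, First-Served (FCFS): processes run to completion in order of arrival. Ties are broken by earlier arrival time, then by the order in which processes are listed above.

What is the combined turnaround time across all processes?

64

Timeline: | A 0-4 | B 4-15 | C 15-16 | D 16-29 |
Completion: A=4  B=15  C=16  D=29
Turnaround = completion − arrival: A=4, B=15, C=16, D=29
Total turnaround = 4 + 15 + 16 + 29 = 64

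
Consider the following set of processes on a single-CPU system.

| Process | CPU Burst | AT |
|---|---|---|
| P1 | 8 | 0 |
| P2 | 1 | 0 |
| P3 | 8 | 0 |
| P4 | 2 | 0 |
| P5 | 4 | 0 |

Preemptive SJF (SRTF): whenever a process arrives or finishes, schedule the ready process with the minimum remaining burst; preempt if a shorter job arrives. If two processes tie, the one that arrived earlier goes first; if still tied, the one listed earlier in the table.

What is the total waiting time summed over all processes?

Schedule: | P2 0-1 | P4 1-3 | P5 3-7 | P1 7-15 | P3 15-23 |
Completion: P1=15  P2=1  P3=23  P4=3  P5=7
Turnaround (C−A): P1=15  P2=1  P3=23  P4=3  P5=7
Waiting = turnaround − burst: P1=7, P2=0, P3=15, P4=1, P5=3
Total waiting = 7 + 0 + 15 + 1 + 3 = 26

26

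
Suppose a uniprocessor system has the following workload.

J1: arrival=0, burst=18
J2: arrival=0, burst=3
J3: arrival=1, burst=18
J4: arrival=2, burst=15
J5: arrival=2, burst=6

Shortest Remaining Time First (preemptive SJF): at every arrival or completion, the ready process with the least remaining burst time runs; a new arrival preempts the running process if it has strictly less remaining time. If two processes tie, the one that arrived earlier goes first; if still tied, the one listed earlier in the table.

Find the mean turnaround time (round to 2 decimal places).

26.60

Timeline: | J2 0-3 | J5 3-9 | J4 9-24 | J1 24-42 | J3 42-60 |
Completion: J1=42  J2=3  J3=60  J4=24  J5=9
Turnaround (C−A): J1=42  J2=3  J3=59  J4=22  J5=7
Turnaround times: J1=42, J2=3, J3=59, J4=22, J5=7
Average turnaround = (42+3+59+22+7) / 5 = 133/5 = 26.60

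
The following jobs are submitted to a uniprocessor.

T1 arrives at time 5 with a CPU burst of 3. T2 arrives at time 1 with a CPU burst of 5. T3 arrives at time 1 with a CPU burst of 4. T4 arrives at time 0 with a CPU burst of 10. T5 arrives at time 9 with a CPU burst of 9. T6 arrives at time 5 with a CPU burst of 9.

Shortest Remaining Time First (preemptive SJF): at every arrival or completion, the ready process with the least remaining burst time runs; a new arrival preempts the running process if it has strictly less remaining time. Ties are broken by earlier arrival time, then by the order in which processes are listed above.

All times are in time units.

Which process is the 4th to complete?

Schedule: | T4 0-1 | T3 1-5 | T1 5-8 | T2 8-13 | T4 13-22 | T6 22-31 | T5 31-40 |
Completion: T1=8  T2=13  T3=5  T4=22  T5=40  T6=31
Finish order: T3 → T1 → T2 → T4 → T6 → T5

T4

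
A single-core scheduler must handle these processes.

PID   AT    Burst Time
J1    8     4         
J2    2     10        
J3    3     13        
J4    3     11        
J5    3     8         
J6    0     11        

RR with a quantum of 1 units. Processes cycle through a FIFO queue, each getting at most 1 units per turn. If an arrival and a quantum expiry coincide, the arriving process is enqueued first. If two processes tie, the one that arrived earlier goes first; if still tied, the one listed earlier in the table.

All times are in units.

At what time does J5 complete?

Schedule: | J6 0-2 | J2 2-3 | J6 3-4 | J3 4-5 | J4 5-6 | J5 6-7 | J2 7-8 | J6 8-9 | J3 9-10 | J4 10-11 | J5 11-12 | J1 12-13 | J2 13-14 | J6 14-15 | J3 15-16 | J4 16-17 | J5 17-18 | J1 18-19 | J2 19-20 | J6 20-21 | J3 21-22 | J4 22-23 | J5 23-24 | J1 24-25 | J2 25-26 | J6 26-27 | J3 27-28 | J4 28-29 | J5 29-30 | J1 30-31 | J2 31-32 | J6 32-33 | J3 33-34 | J4 34-35 | J5 35-36 | J2 36-37 | J6 37-38 | J3 38-39 | J4 39-40 | J5 40-41 | J2 41-42 | J6 42-43 | J3 43-44 | J4 44-45 | J5 45-46 | J2 46-47 | J6 47-48 | J3 48-49 | J4 49-50 | J2 50-51 | J3 51-52 | J4 52-53 | J3 53-54 | J4 54-55 | J3 55-57 |
Completion: J1=31  J2=51  J3=57  J4=55  J5=46  J6=48
Turnaround (C−A): J1=23  J2=49  J3=54  J4=52  J5=43  J6=48

46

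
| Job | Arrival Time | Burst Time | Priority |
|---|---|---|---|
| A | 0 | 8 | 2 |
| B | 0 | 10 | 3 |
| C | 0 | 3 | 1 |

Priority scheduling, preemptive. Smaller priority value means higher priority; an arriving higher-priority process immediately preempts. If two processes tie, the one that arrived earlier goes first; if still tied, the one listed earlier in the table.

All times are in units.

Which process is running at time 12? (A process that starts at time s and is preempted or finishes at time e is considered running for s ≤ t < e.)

Schedule: | C 0-3 | A 3-11 | B 11-21 |
Completion: A=11  B=21  C=3

B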